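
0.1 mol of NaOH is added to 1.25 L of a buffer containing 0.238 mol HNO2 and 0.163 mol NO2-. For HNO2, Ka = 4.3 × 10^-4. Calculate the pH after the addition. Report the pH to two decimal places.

pH = 3.65

After neutralization: n(HNO2) = 0.138 mol, n(NO2-) = 0.263 mol.
pKa = −log(4.3 × 10^-4) = 3.367
pH = pKa + log(n_NO2-/n_HNO2) = 3.367 + log(0.263/0.138) = 3.367 + (+0.280)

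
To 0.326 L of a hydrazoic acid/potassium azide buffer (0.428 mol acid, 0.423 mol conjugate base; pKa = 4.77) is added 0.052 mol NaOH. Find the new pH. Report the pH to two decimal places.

OH- converts HN3 to N3-: HN3 → 0.376 mol, N3- → 0.475 mol.
Henderson–Hasselbalch with mole ratio 0.475/0.376: pH = 4.77 + (+0.102)

pH = 4.87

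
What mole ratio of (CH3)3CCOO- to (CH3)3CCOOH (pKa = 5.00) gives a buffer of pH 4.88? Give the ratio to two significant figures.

pH = pKa + log(r) ⇒ log(r) = 4.88 − 5.00 = -0.12
r = [(CH3)3CCOO-]/[(CH3)3CCOOH] = 10^(-0.12) = 0.759

ratio = 0.76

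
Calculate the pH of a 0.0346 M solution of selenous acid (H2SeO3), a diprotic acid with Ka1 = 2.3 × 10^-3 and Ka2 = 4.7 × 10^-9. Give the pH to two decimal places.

pH = 2.11

Ka1 ≫ Ka2, so treat the first dissociation as the only significant source of H+.
Ka1 = x²/(0.0346 − x) = 2.3 × 10^-3
Solving the quadratic: x = (−Ka1 + √(Ka1² + 4·Ka1·C₀))/2 = 7.84 × 10^-3 M
pH = −log(7.84 × 10^-3) = 2.11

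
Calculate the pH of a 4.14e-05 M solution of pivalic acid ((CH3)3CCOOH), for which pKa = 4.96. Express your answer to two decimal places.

pH = 4.78

(CH3)3CCOOH ⇌ (CH3)3CCOO- + H+
Ka = 10^(−4.96) = 1.10 × 10^-5
Ka = [H+]²/(4.14e-05 − [H+]) = 1.10 × 10^-5
The 5% rule fails; solving [H+]² + Ka·[H+] − Ka·C₀ = 0 exactly:
[H+] = (−Ka + √(Ka² + 4·Ka·C₀))/2 = 1.65 × 10^-5 M
pH = −log(1.65 × 10^-5) = 4.78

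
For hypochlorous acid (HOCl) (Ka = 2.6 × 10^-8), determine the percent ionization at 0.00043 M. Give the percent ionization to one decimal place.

HOCl ⇌ OCl- + H+; let x = [H+] at equilibrium.
x ≈ √(Ka·C₀) = √(2.6 × 10^-8 × 0.00043) = 3.34 × 10^-6 M
% ionization = x/C₀ × 100% = 3.34 × 10^-6/0.00043 × 100% = 0.8%

0.8%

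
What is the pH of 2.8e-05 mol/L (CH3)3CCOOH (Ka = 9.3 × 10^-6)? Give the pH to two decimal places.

(CH3)3CCOOH ⇌ (CH3)3CCOO- + H+
From the ICE table, Ka = x²/(2.8e-05 − x) = 9.3 × 10^-6.
Here C₀/Ka ≈ 3.01, so the small-x approximation fails. Use the quadratic:
x = [−9.3e-06 + √(9.3e-06² + 1.04e-09)]/2 = 1.21 × 10^-5 M
pH = −log(1.21 × 10^-5) = 4.92

pH = 4.92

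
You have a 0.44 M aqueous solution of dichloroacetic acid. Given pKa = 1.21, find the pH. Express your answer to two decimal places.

Cl2CHCOOH ⇌ Cl2CHCOO- + H+
Ka = 10^(−1.21) = 6.17 × 10^-2
Ka = [H+]²/(0.44 − [H+]) = 6.17 × 10^-2
[H+] is not negligible relative to C₀; solve [H+]² + 0.0617·[H+] − 0.0271 = 0.
[H+] = (−Ka + √(Ka² + 4·Ka·C₀))/2 = 1.37 × 10^-1 M
pH = −log(1.37 × 10^-1) = 0.86

pH = 0.86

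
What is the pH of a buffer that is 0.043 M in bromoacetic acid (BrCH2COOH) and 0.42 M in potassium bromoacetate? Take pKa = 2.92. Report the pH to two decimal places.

pH = 3.91

Using pH = pKa + log([base]/[acid]) with [base]/[acid] = 0.42/0.043:
pH = 2.92 + (+0.990) = 3.91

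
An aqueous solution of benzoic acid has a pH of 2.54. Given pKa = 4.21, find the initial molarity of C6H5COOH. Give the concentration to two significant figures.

[H+] = 10^(-2.54) = 2.88 × 10^-3 M = x
Ka = 10^(−4.21) = 6.17 × 10^-5
Ka = x²/(C₀ − x) ⇒ C₀ = x + x²/Ka
C₀ = 2.88 × 10^-3 + (2.88 × 10^-3)²/(6.17 × 10^-5) = 1.37 × 10^-1 M

C₀ = 1.4 × 10^-1 M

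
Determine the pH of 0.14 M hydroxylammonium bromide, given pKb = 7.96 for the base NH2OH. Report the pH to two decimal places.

NH3OH+ is the conjugate acid of the weak base NH2OH.
Kb = 10^(−7.96) = 1.10 × 10^-8
Ka = Kw/Kb = 1.0×10^-14 / 1.10 × 10^-8 = 9.09 × 10^-7
From the ICE table, Ka = [H+]²/(0.14 − [H+]) = 9.09 × 10^-7.
Neglecting [H+] in the denominator: [H+] = √(9.09 × 10^-7 × 0.14) = 3.57 × 10^-4 M
([H+]/C₀ = 0.25% < 5%, so the approximation holds.)
pH = −log[H+] = −log(3.57 × 10^-4) = 3.45

pH = 3.45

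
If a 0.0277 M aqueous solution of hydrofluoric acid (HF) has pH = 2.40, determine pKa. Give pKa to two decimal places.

[H+] = 10^(-2.40) = 3.98 × 10^-3 M
At equilibrium [HA] = 0.0277 − 3.98 × 10^-3 = 2.37 × 10^-2 M
Ka = [H+][A-]/[HA] = (3.98 × 10^-3)² / 2.37 × 10^-2 = 6.68 × 10^-4
pKa = -log(6.68 × 10^-4) = 3.18

pKa = 3.18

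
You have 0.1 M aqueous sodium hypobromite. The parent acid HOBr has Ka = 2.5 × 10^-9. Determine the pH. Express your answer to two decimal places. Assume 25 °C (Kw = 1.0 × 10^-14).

OBr- is the conjugate base of the weak acid HOBr.
Kb = Kw/Ka = 1.0×10^-14 / 2.5 × 10^-9 = 4.00 × 10^-6
Kb = x²/(0.1 − x) = 4.00 × 10^-6
Assume x ≪ 0.1: x ≈ √(4.00 × 10^-6 × 0.1) = 6.32 × 10^-4 M
pOH = 3.20, so pH = 14.00 − pOH = 10.80

pH = 10.80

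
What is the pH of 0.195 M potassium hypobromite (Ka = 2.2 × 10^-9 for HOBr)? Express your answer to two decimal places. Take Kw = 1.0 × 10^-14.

pH = 10.97

OBr- is the conjugate base of the weak acid HOBr.
Kb = Kw/Ka = 1.0×10^-14 / 2.2 × 10^-9 = 4.55 × 10^-6
From the ICE table, Kb = [OH-]²/(0.195 − [OH-]) = 4.55 × 10^-6.
Since Kb ≪ C₀, [OH-] ≈ √(Kb·C₀) = 9.42 × 10^-4 M.
pOH = −log(9.42 × 10^-4) = 3.03; pH = 14.00 − 3.03 = 10.97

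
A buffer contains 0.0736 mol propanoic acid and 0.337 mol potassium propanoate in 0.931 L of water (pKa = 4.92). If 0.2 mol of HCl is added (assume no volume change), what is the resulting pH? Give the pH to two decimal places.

After neutralization: n(CH3CH2COOH) = 0.274 mol, n(CH3CH2COO-) = 0.137 mol.
Henderson–Hasselbalch with mole ratio 0.137/0.274: pH = 4.92 + (-0.301)

pH = 4.62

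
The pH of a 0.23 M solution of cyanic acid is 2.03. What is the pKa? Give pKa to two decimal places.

[H+] = 10^(-2.03) = 9.33 × 10^-3 M
At equilibrium [HA] = 0.23 − 9.33 × 10^-3 = 2.21 × 10^-1 M
Ka = [H+][A-]/[HA] = (9.33 × 10^-3)² / 2.21 × 10^-1 = 3.94 × 10^-4
pKa = -log(3.94 × 10^-4) = 3.40

pKa = 3.40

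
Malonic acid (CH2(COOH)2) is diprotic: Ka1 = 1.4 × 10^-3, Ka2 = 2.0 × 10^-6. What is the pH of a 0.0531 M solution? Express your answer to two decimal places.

pH = 2.10

Ka1 ≫ Ka2, so treat the first dissociation as the only significant source of H+.
Ka1 = x²/(0.0531 − x) = 1.4 × 10^-3
Solving the quadratic: x = (−Ka1 + √(Ka1² + 4·Ka1·C₀))/2 = 7.95 × 10^-3 M
pH = −log(7.95 × 10^-3) = 2.10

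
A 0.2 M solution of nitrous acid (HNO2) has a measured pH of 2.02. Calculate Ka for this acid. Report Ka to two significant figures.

[H+] = 10^(-2.02) = 9.55 × 10^-3 M
At equilibrium [HA] = 0.2 − 9.55 × 10^-3 = 1.90 × 10^-1 M
Ka = [H+][A-]/[HA] = (9.55 × 10^-3)² / 1.90 × 10^-1 = 4.8 × 10^-4

Ka = 4.8 × 10^-4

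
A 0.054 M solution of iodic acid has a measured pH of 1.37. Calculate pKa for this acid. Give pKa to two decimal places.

pKa = 0.79

[H+] = 10^(-1.37) = 4.27 × 10^-2 M
At equilibrium [HA] = 0.054 − 4.27 × 10^-2 = 1.13 × 10^-2 M
Ka = [H+][A-]/[HA] = (4.27 × 10^-2)² / 1.13 × 10^-2 = 1.61 × 10^-1
pKa = -log(1.61 × 10^-1) = 0.79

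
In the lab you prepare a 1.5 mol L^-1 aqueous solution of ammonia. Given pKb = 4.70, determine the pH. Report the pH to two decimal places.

NH3 + H2O ⇌ NH4+ + OH-
Kb = 10^(−4.70) = 2.00 × 10^-5
Let x = [OH-] at equilibrium. Kb = x²/(1.5 − x).
Assume x ≪ 1.5: x ≈ √(2.00 × 10^-5 × 1.5) = 5.48 × 10^-3 M
Check: 0.37% ionized — well under 5%, approximation valid.
pOH = 2.26, so pH = 14.00 − pOH = 11.74

pH = 11.74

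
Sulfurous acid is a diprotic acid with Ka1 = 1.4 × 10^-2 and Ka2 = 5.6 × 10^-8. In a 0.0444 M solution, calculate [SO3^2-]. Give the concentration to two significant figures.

5.6 × 10^-8 M

First ionization gives [H+] ≈ [HSO3-] = 1.89 × 10^-2 M.
Second step: Ka2 = [H+][SO3^2-]/[HSO3-] ≈ [SO3^2-] (since [H+] ≈ [HSO3-]).
So [SO3^2-] ≈ Ka2.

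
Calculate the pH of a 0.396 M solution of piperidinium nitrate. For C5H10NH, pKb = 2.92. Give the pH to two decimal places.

pH = 5.74

C5H10NH2+ is the conjugate acid of the weak base C5H10NH.
Kb = 10^(−2.92) = 1.20 × 10^-3
Ka = Kw/Kb = 1.0×10^-14 / 1.20 × 10^-3 = 8.33 × 10^-12
Ka = [H+]²/(0.396 − [H+]) = 8.33 × 10^-12
Assume [H+] ≪ 0.396: [H+] ≈ √(8.33 × 10^-12 × 0.396) = 1.82 × 10^-6 M
Check: 0.00046% ionized — well under 5%, approximation valid.
pH = −log[H+] = −log(1.82 × 10^-6) = 5.74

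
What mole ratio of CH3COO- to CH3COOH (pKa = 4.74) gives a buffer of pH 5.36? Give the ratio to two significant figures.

pH = pKa + log(r) ⇒ log(r) = 5.36 − 4.74 = +0.62
r = [CH3COO-]/[CH3COOH] = 10^(+0.62) = 4.17

ratio = 4.2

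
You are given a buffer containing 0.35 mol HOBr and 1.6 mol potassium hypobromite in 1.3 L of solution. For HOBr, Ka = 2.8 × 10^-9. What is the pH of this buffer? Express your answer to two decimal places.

pH = 9.21

pKa = −log(2.8 × 10^-9) = 8.553
Henderson–Hasselbalch: pH = pKa + log([OBr-]/[HOBr]) = 8.553 + log(1.6/0.35)
pH = 8.553 + (+0.660) = 9.21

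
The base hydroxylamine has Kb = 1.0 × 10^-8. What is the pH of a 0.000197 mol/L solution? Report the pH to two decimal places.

NH2OH + H2O ⇌ NH3OH+ + OH-
Let x = [OH-] at equilibrium. Kb = x²/(0.000197 − x).
Since Kb ≪ C₀, x ≈ √(Kb·C₀) = 1.40 × 10^-6 M.
Check: 0.71% ionized — well under 5%, approximation valid.
pOH = 5.85, so pH = 14.00 − pOH = 8.15

pH = 8.15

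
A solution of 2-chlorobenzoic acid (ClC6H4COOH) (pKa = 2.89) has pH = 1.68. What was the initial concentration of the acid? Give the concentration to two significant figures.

C₀ = 3.6 × 10^-1 M

[H+] = 10^(-1.68) = 2.09 × 10^-2 M = x
Ka = 10^(−2.89) = 1.29 × 10^-3
Ka = x²/(C₀ − x) ⇒ C₀ = x + x²/Ka
C₀ = 2.09 × 10^-2 + (2.09 × 10^-2)²/(1.29 × 10^-3) = 3.60 × 10^-1 M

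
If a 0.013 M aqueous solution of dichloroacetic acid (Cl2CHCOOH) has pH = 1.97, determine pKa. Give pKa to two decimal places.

pKa = 1.30

[H+] = 10^(-1.97) = 1.07 × 10^-2 M
At equilibrium [HA] = 0.013 − 1.07 × 10^-2 = 2.30 × 10^-3 M
Ka = [H+][A-]/[HA] = (1.07 × 10^-2)² / 2.30 × 10^-3 = 4.98 × 10^-2
pKa = -log(4.98 × 10^-2) = 1.30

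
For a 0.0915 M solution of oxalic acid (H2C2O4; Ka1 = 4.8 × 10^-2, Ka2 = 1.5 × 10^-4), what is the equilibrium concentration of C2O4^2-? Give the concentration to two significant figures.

First ionization gives [H+] ≈ [HC2O4-] = 4.65 × 10^-2 M.
Second step: Ka2 = [H+][C2O4^2-]/[HC2O4-] ≈ [C2O4^2-] (since [H+] ≈ [HC2O4-]).
So [C2O4^2-] ≈ Ka2.

1.5 × 10^-4 M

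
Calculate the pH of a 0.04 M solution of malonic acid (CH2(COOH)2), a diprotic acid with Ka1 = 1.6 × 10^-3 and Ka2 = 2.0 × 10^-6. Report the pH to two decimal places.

pH = 2.14

Since Ka1 ≫ Ka2, the first ionization dominates [H+].
Ka1 = x²/(0.04 − x) = 1.6 × 10^-3
Solving the quadratic: x = (−Ka1 + √(Ka1² + 4·Ka1·C₀))/2 = 7.24 × 10^-3 M
pH = −log(7.24 × 10^-3) = 2.14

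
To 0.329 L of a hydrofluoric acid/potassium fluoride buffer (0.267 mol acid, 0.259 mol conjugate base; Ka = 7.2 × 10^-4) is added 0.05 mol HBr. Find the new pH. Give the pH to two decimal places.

pH = 2.96

After neutralization: n(HF) = 0.317 mol, n(F-) = 0.209 mol.
pKa = −log(7.2 × 10^-4) = 3.143
pH = pKa + log([A⁻]/[HA]) = 3.143 + log(0.209/0.317) = 3.143 -0.181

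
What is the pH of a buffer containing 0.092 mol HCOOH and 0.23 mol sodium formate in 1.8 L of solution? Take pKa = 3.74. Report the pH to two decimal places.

pH = pKa + log([A⁻]/[HA]) = 3.74 + log(0.23/0.092)
pH = 3.74 + (+0.398) = 4.14

pH = 4.14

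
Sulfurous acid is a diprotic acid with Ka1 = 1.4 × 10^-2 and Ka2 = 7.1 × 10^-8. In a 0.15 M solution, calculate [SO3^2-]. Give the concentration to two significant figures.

First ionization gives [H+] ≈ [HSO3-] = 3.94 × 10^-2 M.
Second step: Ka2 = [H+][SO3^2-]/[HSO3-] ≈ [SO3^2-] (since [H+] ≈ [HSO3-]).
So [SO3^2-] ≈ Ka2.

7.1 × 10^-8 M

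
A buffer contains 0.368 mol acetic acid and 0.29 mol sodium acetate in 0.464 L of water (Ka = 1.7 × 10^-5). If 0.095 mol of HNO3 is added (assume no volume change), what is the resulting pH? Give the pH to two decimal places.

After neutralization: n(CH3COOH) = 0.463 mol, n(CH3COO-) = 0.195 mol.
pKa = −log(1.7 × 10^-5) = 4.770
pH = pKa + log([A⁻]/[HA]) = 4.770 + log(0.195/0.463) = 4.770 -0.376

pH = 4.39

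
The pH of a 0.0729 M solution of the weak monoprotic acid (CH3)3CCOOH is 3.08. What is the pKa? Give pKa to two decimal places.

[H+] = 10^(-3.08) = 8.32 × 10^-4 M
At equilibrium [HA] = 0.0729 − 8.32 × 10^-4 = 7.21 × 10^-2 M
Ka = [H+][A-]/[HA] = (8.32 × 10^-4)² / 7.21 × 10^-2 = 9.60 × 10^-6
pKa = -log(9.60 × 10^-6) = 5.02

pKa = 5.02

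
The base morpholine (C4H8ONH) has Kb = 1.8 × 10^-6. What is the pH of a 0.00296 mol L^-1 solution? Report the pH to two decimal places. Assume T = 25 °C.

C4H8ONH + H2O ⇌ C4H8ONH2+ + OH-
Kb = [OH-]²/(0.00296 − [OH-]) = 1.8 × 10^-6
Since Kb ≪ C₀, [OH-] ≈ √(Kb·C₀) = 7.30 × 10^-5 M.
Check: 2.5% ionized — well under 5%, approximation valid.
pOH = −log(7.30 × 10^-5) = 4.14; pH = 14.00 − 4.14 = 9.86

pH = 9.86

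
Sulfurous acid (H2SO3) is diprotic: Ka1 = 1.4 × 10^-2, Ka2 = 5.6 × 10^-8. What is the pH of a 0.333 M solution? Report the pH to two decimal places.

pH = 1.21

Ka1 ≫ Ka2, so treat the first dissociation as the only significant source of H+.
Ka1 = x²/(0.333 − x) = 1.4 × 10^-2
Solving the quadratic: x = (−Ka1 + √(Ka1² + 4·Ka1·C₀))/2 = 6.16 × 10^-2 M
pH = −log(6.16 × 10^-2) = 1.21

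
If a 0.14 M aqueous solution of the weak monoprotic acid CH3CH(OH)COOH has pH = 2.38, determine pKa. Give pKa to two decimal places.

pKa = 3.89

[H+] = 10^(-2.38) = 4.17 × 10^-3 M
At equilibrium [HA] = 0.14 − 4.17 × 10^-3 = 1.36 × 10^-1 M
Ka = [H+][A-]/[HA] = (4.17 × 10^-3)² / 1.36 × 10^-1 = 1.28 × 10^-4
pKa = -log(1.28 × 10^-4) = 3.89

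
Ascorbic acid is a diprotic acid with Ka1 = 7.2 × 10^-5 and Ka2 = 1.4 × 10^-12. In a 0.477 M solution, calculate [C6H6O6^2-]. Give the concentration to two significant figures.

First ionization gives [H+] ≈ [HC6H6O6-] = 5.86 × 10^-3 M.
Second step: Ka2 = [H+][C6H6O6^2-]/[HC6H6O6-] ≈ [C6H6O6^2-] (since [H+] ≈ [HC6H6O6-]).
So [C6H6O6^2-] ≈ Ka2.

1.4 × 10^-12 M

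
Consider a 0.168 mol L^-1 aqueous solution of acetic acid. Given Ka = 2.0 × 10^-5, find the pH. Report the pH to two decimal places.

pH = 2.74

CH3COOH ⇌ CH3COO- + H+
From the ICE table, Ka = [H+]²/(0.168 − [H+]) = 2.0 × 10^-5.
Since Ka ≪ C₀, [H+] ≈ √(Ka·C₀) = 1.83 × 10^-3 M.
([H+]/C₀ = 1.1% < 5%, so the approximation holds.)
pH = −log[H+] = −log(1.83 × 10^-3) = 2.74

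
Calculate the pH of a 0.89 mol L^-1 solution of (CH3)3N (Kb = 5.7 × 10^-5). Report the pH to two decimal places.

(CH3)3N + H2O ⇌ (CH3)3NH+ + OH-
Let x = [OH-] at equilibrium. Kb = x²/(0.89 − x).
Neglecting x in the denominator: x = √(5.7 × 10^-5 × 0.89) = 7.12 × 10^-3 M
(x/C₀ = 0.8% < 5%, so the approximation holds.)
pOH = 2.15, so pH = 14.00 − pOH = 11.85

pH = 11.85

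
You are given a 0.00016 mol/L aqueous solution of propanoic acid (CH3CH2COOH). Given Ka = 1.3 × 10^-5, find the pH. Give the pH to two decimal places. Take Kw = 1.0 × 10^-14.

pH = 4.40

CH3CH2COOH ⇌ CH3CH2COO- + H+
From the ICE table, Ka = x²/(0.00016 − x) = 1.3 × 10^-5.
Here C₀/Ka ≈ 12.3, so the small-x approximation fails. Use the quadratic:
x = [−1.3e-05 + √(1.3e-05² + 8.32e-09)]/2 = 3.96 × 10^-5 M
pH = −log[H+] = −log(3.96 × 10^-5) = 4.40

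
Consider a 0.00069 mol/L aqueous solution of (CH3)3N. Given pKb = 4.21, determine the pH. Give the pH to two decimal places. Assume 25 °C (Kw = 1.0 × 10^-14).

(CH3)3N + H2O ⇌ (CH3)3NH+ + OH-
Kb = 10^(−4.21) = 6.17 × 10^-5
From the ICE table, Kb = [OH-]²/(0.00069 − [OH-]) = 6.17 × 10^-5.
The 5% rule fails; solving [OH-]² + Kb·[OH-] − Kb·C₀ = 0 exactly:
[OH-] = (−Kb + √(Kb² + 4·Kb·C₀))/2 = 1.78 × 10^-4 M
pOH = 3.75, so pH = 14.00 − pOH = 10.25

pH = 10.25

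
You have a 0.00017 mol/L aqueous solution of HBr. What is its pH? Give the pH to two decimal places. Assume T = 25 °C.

HBr is a strong acid and dissociates completely, so [H+] = 0.00017 M.
pH = -log(0.00017) = 3.77

pH = 3.77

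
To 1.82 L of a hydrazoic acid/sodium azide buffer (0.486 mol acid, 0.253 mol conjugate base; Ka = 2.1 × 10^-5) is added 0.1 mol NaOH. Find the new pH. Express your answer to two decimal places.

After neutralization: n(HN3) = 0.386 mol, n(N3-) = 0.353 mol.
pKa = −log(2.1 × 10^-5) = 4.678
pH = pKa + log([A⁻]/[HA]) = 4.678 + log(0.353/0.386) = 4.678 -0.039

pH = 4.64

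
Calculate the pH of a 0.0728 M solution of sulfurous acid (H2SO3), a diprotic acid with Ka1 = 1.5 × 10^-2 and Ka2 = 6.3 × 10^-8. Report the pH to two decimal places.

Since Ka1 ≫ Ka2, the first ionization dominates [H+].
Ka1 = x²/(0.0728 − x) = 1.5 × 10^-2
Solving the quadratic: x = (−Ka1 + √(Ka1² + 4·Ka1·C₀))/2 = 2.64 × 10^-2 M
pH = −log(2.64 × 10^-2) = 1.58

pH = 1.58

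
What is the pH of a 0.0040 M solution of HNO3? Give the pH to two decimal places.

HNO3 is a strong acid and dissociates completely, so [H+] = 0.0040 M.
pH = -log(0.004) = 2.40

pH = 2.40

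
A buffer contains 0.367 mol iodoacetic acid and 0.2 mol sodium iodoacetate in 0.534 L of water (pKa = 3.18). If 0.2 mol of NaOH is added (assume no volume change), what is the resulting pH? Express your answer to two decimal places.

OH- converts ICH2COOH to ICH2COO-: ICH2COOH → 0.167 mol, ICH2COO- → 0.4 mol.
pH = pKa + log(n_ICH2COO-/n_ICH2COOH) = 3.18 + log(0.4/0.167) = 3.18 + (+0.379)

pH = 3.56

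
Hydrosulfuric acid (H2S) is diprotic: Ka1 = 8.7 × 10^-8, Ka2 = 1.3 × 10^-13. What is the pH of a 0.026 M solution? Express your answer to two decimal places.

pH = 4.32

Ka1 ≫ Ka2, so treat the first dissociation as the only significant source of H+.
Ka1 = x²/(0.026 − x) = 8.7 × 10^-8
x ≈ √(8.7 × 10^-8 × 0.026) = 4.76 × 10^-5 M
pH = −log(4.76 × 10^-5) = 4.32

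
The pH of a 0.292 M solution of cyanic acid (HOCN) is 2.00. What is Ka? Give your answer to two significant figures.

Ka = 3.5 × 10^-4

[H+] = 10^(-2.00) = 1.00 × 10^-2 M
At equilibrium [HA] = 0.292 − 1.00 × 10^-2 = 2.82 × 10^-1 M
Ka = [H+][A-]/[HA] = (1.00 × 10^-2)² / 2.82 × 10^-1 = 3.5 × 10^-4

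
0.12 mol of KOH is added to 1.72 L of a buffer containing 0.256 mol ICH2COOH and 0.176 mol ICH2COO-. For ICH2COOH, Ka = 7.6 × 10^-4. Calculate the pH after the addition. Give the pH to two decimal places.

After neutralization: n(ICH2COOH) = 0.136 mol, n(ICH2COO-) = 0.296 mol.
pKa = −log(7.6 × 10^-4) = 3.119
Henderson–Hasselbalch with mole ratio 0.296/0.136: pH = 3.119 + (+0.338)

pH = 3.46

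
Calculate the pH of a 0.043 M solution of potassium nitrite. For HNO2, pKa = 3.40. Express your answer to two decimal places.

NO2- is the conjugate base of the weak acid HNO2.
Ka = 10^(−3.40) = 3.98 × 10^-4
Kb = Kw/Ka = 1.0×10^-14 / 3.98 × 10^-4 = 2.51 × 10^-11
From the ICE table, Kb = x²/(0.043 − x) = 2.51 × 10^-11.
Since Kb ≪ C₀, x ≈ √(Kb·C₀) = 1.04 × 10^-6 M.
Check: 0.0024% ionized — well under 5%, approximation valid.
pOH = −log(1.04 × 10^-6) = 5.98; pH = 14.00 − 5.98 = 8.02

pH = 8.02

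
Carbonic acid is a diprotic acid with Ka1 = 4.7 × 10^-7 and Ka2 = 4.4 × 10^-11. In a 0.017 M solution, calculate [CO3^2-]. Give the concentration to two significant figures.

4.4 × 10^-11 M

First ionization gives [H+] ≈ [HCO3-] = 8.94 × 10^-5 M.
Second step: Ka2 = [H+][CO3^2-]/[HCO3-] ≈ [CO3^2-] (since [H+] ≈ [HCO3-]).
So [CO3^2-] ≈ Ka2.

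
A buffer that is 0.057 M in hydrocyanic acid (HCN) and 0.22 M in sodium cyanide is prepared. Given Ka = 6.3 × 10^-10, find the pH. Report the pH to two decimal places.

pH = 9.79

pKa = −log(6.3 × 10^-10) = 9.201
Henderson–Hasselbalch: pH = pKa + log([CN-]/[HCN]) = 9.201 + log(0.22/0.057)
pH = 9.201 + (+0.587) = 9.79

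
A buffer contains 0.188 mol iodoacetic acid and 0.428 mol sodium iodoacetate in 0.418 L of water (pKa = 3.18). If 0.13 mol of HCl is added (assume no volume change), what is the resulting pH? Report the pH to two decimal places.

Added H+ converts ICH2COO- to ICH2COOH: ICH2COOH → 0.318 mol, ICH2COO- → 0.298 mol.
pH = pKa + log(n_ICH2COO-/n_ICH2COOH) = 3.18 + log(0.298/0.318) = 3.18 + (-0.028)

pH = 3.15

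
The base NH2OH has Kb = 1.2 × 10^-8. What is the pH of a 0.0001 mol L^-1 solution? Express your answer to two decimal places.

pH = 8.04

NH2OH + H2O ⇌ NH3OH+ + OH-
From the ICE table, Kb = [OH-]²/(0.0001 − [OH-]) = 1.2 × 10^-8.
Since Kb ≪ C₀, [OH-] ≈ √(Kb·C₀) = 1.10 × 10^-6 M.
([OH-]/C₀ = 1.1% < 5%, so the approximation holds.)
pOH = −log(1.10 × 10^-6) = 5.96; pH = 14.00 − 5.96 = 8.04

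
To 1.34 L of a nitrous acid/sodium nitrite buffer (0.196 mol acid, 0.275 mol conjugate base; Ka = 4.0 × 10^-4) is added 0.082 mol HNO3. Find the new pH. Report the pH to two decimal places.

After neutralization: n(HNO2) = 0.278 mol, n(NO2-) = 0.193 mol.
pKa = −log(4.0 × 10^-4) = 3.398
Henderson–Hasselbalch with mole ratio 0.193/0.278: pH = 3.398 + (-0.158)

pH = 3.24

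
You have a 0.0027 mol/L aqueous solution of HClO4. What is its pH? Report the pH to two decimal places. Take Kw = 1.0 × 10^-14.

pH = 2.57

HClO4 is a strong acid and dissociates completely, so [H+] = 0.0027 M.
pH = -log(0.0027) = 2.57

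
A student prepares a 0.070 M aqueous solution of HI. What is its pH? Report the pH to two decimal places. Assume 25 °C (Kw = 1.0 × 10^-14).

pH = 1.15

HI is a strong acid and dissociates completely, so [H+] = 0.070 M.
pH = -log(0.07) = 1.15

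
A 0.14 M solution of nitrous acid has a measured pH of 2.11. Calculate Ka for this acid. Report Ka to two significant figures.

Ka = 4.6 × 10^-4

[H+] = 10^(-2.11) = 7.76 × 10^-3 M
At equilibrium [HA] = 0.14 − 7.76 × 10^-3 = 1.32 × 10^-1 M
Ka = [H+][A-]/[HA] = (7.76 × 10^-3)² / 1.32 × 10^-1 = 4.6 × 10^-4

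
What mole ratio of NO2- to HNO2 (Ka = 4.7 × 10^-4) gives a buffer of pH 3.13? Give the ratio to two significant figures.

ratio = 0.63

pKa = -log(4.7 × 10^-4) = 3.328
pH = pKa + log(r) ⇒ log(r) = 3.13 − 3.328 = -0.198
r = [NO2-]/[HNO2] = 10^(-0.198) = 0.634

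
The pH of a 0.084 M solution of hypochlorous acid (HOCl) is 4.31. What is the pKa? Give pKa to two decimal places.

pKa = 7.54

[H+] = 10^(-4.31) = 4.90 × 10^-5 M
At equilibrium [HA] = 0.084 − 4.90 × 10^-5 = 8.40 × 10^-2 M
Ka = [H+][A-]/[HA] = (4.90 × 10^-5)² / 8.40 × 10^-2 = 2.86 × 10^-8
pKa = -log(2.86 × 10^-8) = 7.54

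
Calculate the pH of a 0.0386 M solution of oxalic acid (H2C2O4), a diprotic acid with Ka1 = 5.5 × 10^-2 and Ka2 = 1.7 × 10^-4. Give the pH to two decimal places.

pH = 1.58

Ka1 ≫ Ka2, so treat the first dissociation as the only significant source of H+.
Ka1 = x²/(0.0386 − x) = 5.5 × 10^-2
Solving the quadratic: x = (−Ka1 + √(Ka1² + 4·Ka1·C₀))/2 = 2.62 × 10^-2 M
pH = −log(2.62 × 10^-2) = 1.58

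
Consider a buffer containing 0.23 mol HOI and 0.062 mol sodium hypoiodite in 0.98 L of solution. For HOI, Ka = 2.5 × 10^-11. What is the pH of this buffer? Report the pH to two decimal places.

pKa = −log(2.5 × 10^-11) = 10.602
Using pH = pKa + log([base]/[acid]) with [base]/[acid] = 0.062/0.23:
pH = 10.602 + (-0.569) = 10.03

pH = 10.03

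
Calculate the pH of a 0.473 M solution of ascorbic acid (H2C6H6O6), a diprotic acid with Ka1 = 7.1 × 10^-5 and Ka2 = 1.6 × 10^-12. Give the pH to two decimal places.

pH = 2.24

Ka1 ≫ Ka2, so treat the first dissociation as the only significant source of H+.
Ka1 = x²/(0.473 − x) = 7.1 × 10^-5
x ≈ √(7.1 × 10^-5 × 0.473) = 5.80 × 10^-3 M
pH = −log(5.80 × 10^-3) = 2.24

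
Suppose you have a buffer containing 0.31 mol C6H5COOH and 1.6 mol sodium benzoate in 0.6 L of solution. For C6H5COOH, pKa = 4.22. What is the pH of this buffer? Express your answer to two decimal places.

Henderson–Hasselbalch: pH = pKa + log([C6H5COO-]/[C6H5COOH]) = 4.22 + log(1.6/0.31)
pH = 4.22 + (+0.713) = 4.93

pH = 4.93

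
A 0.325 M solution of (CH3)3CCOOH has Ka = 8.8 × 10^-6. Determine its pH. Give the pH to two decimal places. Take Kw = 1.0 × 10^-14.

(CH3)3CCOOH ⇌ (CH3)3CCOO- + H+
Ka = x²/(0.325 − x) = 8.8 × 10^-6
Since Ka ≪ C₀, x ≈ √(Ka·C₀) = 1.69 × 10^-3 M.
pH = −log(1.69 × 10^-3) = 2.77

pH = 2.77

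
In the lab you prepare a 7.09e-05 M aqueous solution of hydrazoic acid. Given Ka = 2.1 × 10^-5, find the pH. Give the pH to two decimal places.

pH = 4.53

HN3 ⇌ N3- + H+
Let x = [H+] at equilibrium. Ka = x²/(7.09e-05 − x).
x is not negligible relative to C₀; solve x² + 2.1e-05·x − 1.49e-09 = 0.
x = [−2.1e-05 + √(2.1e-05² + 5.96e-09)]/2 = 2.95 × 10^-5 M
pH = −log(2.95 × 10^-5) = 4.53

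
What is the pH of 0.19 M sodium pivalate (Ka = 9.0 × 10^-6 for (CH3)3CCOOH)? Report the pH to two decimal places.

(CH3)3CCOO- is the conjugate base of the weak acid (CH3)3CCOOH.
Kb = Kw/Ka = 1.0×10^-14 / 9.0 × 10^-6 = 1.11 × 10^-9
From the ICE table, Kb = [OH-]²/(0.19 − [OH-]) = 1.11 × 10^-9.
Since Kb ≪ C₀, [OH-] ≈ √(Kb·C₀) = 1.45 × 10^-5 M.
Check: 0.0076% ionized — well under 5%, approximation valid.
pOH = 4.84, so pH = 14.00 − pOH = 9.16

pH = 9.16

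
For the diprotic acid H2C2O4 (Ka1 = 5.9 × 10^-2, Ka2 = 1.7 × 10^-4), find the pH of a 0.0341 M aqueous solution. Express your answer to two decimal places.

pH = 1.62

Since Ka1 ≫ Ka2, the first ionization dominates [H+].
Ka1 = x²/(0.0341 − x) = 5.9 × 10^-2
Solving the quadratic: x = (−Ka1 + √(Ka1² + 4·Ka1·C₀))/2 = 2.42 × 10^-2 M
pH = −log(2.42 × 10^-2) = 1.62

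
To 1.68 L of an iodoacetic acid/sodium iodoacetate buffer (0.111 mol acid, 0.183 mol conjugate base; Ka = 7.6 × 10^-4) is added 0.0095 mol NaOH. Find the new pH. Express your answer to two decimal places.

After neutralization: n(ICH2COOH) = 0.102 mol, n(ICH2COO-) = 0.193 mol.
pKa = −log(7.6 × 10^-4) = 3.119
Henderson–Hasselbalch with mole ratio 0.193/0.102: pH = 3.119 + (+0.277)

pH = 3.40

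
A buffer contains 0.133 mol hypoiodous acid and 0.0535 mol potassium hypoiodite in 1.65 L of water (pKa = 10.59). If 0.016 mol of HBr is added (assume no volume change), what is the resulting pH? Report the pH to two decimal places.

pH = 9.99

Added H+ converts OI- to HOI: HOI → 0.149 mol, OI- → 0.0375 mol.
Henderson–Hasselbalch with mole ratio 0.0375/0.149: pH = 10.59 + (-0.599)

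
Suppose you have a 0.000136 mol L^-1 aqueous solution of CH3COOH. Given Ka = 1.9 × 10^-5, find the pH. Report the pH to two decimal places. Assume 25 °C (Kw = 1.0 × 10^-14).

CH3COOH ⇌ CH3COO- + H+
From the ICE table, Ka = [H+]²/(0.000136 − [H+]) = 1.9 × 10^-5.
[H+] is not negligible relative to C₀; solve [H+]² + 1.9e-05·[H+] − 2.58e-09 = 0.
[H+] = (−Ka + √(Ka² + 4·Ka·C₀))/2 = 4.22 × 10^-5 M
pH = −log[H+] = −log(4.22 × 10^-5) = 4.37

pH = 4.37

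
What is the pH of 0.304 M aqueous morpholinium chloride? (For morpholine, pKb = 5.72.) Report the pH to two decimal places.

pH = 4.40

C4H8ONH2+ is the conjugate acid of the weak base C4H8ONH.
Kb = 10^(−5.72) = 1.91 × 10^-6
Ka = Kw/Kb = 1.0×10^-14 / 1.91 × 10^-6 = 5.24 × 10^-9
From the ICE table, Ka = x²/(0.304 − x) = 5.24 × 10^-9.
Since Ka ≪ C₀, x ≈ √(Ka·C₀) = 3.99 × 10^-5 M.
(x/C₀ = 0.013% < 5%, so the approximation holds.)
pH = −log(3.99 × 10^-5) = 4.40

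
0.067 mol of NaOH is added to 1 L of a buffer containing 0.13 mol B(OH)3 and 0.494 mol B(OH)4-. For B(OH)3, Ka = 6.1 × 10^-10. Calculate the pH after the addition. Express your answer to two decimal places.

pH = 10.16

OH- converts B(OH)3 to B(OH)4-: B(OH)3 → 0.063 mol, B(OH)4- → 0.561 mol.
pKa = −log(6.1 × 10^-10) = 9.215
pH = pKa + log(n_B(OH)4-/n_B(OH)3) = 9.215 + log(0.561/0.063) = 9.215 + (+0.950)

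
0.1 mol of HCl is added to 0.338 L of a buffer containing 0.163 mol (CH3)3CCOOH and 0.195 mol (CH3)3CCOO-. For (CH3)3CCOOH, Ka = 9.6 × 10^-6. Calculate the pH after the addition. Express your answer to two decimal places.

Added H+ converts (CH3)3CCOO- to (CH3)3CCOOH: (CH3)3CCOOH → 0.263 mol, (CH3)3CCOO- → 0.095 mol.
pKa = −log(9.6 × 10^-6) = 5.018
pH = pKa + log([A⁻]/[HA]) = 5.018 + log(0.095/0.263) = 5.018 -0.442

pH = 4.58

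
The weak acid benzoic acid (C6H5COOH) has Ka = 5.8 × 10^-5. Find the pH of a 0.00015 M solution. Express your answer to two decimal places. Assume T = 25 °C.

C6H5COOH ⇌ C6H5COO- + H+
From the ICE table, Ka = [H+]²/(0.00015 − [H+]) = 5.8 × 10^-5.
The 5% rule fails; solving [H+]² + Ka·[H+] − Ka·C₀ = 0 exactly:
[H+] = (−Ka + √(Ka² + 4·Ka·C₀))/2 = 6.87 × 10^-5 M
pH = −log(6.87 × 10^-5) = 4.16

pH = 4.16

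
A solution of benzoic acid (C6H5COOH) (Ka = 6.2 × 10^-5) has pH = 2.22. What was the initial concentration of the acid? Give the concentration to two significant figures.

C₀ = 5.9 × 10^-1 M

[H+] = 10^(-2.22) = 6.03 × 10^-3 M = x
Ka = x²/(C₀ − x) ⇒ C₀ = x + x²/Ka
C₀ = 6.03 × 10^-3 + (6.03 × 10^-3)²/(6.2 × 10^-5) = 5.92 × 10^-1 M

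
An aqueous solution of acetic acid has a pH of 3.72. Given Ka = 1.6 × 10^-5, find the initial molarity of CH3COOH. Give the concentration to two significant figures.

C₀ = 2.5 × 10^-3 M

[H+] = 10^(-3.72) = 1.91 × 10^-4 M = x
Ka = x²/(C₀ − x) ⇒ C₀ = x + x²/Ka
C₀ = 1.91 × 10^-4 + (1.91 × 10^-4)²/(1.6 × 10^-5) = 2.47 × 10^-3 M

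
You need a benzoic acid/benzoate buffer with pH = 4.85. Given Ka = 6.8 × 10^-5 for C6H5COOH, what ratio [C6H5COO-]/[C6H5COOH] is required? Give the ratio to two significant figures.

pKa = -log(6.8 × 10^-5) = 4.167
pH = pKa + log(r) ⇒ log(r) = 4.85 − 4.167 = +0.683
r = [C6H5COO-]/[C6H5COOH] = 10^(+0.683) = 4.82

ratio = 4.8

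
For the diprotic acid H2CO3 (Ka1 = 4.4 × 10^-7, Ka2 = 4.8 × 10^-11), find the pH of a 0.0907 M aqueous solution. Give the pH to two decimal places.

Ka1 ≫ Ka2, so treat the first dissociation as the only significant source of H+.
Ka1 = x²/(0.0907 − x) = 4.4 × 10^-7
x ≈ √(4.4 × 10^-7 × 0.0907) = 2.00 × 10^-4 M
pH = −log(2.00 × 10^-4) = 3.70

pH = 3.70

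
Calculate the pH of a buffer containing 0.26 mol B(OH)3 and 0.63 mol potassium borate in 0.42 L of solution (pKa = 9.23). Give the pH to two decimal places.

pH = 9.61

Henderson–Hasselbalch: pH = pKa + log([B(OH)4-]/[B(OH)3]) = 9.23 + log(0.63/0.26)
pH = 9.23 + (+0.384) = 9.61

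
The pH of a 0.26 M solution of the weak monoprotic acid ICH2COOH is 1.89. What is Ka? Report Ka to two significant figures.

[H+] = 10^(-1.89) = 1.29 × 10^-2 M
At equilibrium [HA] = 0.26 − 1.29 × 10^-2 = 2.47 × 10^-1 M
Ka = [H+][A-]/[HA] = (1.29 × 10^-2)² / 2.47 × 10^-1 = 6.7 × 10^-4

Ka = 6.7 × 10^-4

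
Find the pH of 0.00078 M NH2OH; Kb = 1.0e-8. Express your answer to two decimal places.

NH2OH + H2O ⇌ NH3OH+ + OH-
From the ICE table, Kb = [OH-]²/(0.00078 − [OH-]) = 1.0 × 10^-8.
Assume [OH-] ≪ 0.00078: [OH-] ≈ √(1.0 × 10^-8 × 0.00078) = 2.79 × 10^-6 M
Check: 0.36% ionized — well under 5%, approximation valid.
pOH = 5.55, so pH = 14.00 − pOH = 8.45

pH = 8.45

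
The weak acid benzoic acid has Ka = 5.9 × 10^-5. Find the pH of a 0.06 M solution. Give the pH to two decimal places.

C6H5COOH ⇌ C6H5COO- + H+
Ka = x²/(0.06 − x) = 5.9 × 10^-5
Neglecting x in the denominator: x = √(5.9 × 10^-5 × 0.06) = 1.88 × 10^-3 M
(x/C₀ = 3.1% < 5%, so the approximation holds.)
pH = −log[H+] = −log(1.88 × 10^-3) = 2.73

pH = 2.73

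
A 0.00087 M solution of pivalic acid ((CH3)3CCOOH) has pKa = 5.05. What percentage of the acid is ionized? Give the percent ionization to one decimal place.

9.6%

(CH3)3CCOOH ⇌ (CH3)3CCOO- + H+; let x = [H+] at equilibrium.
Ka = 10^(−5.05) = 8.91 × 10^-6
Solve x² + 8.91e-06x − 7.75e-09 = 0 → x = 8.37 × 10^-5 M
Fraction ionized = 8.37 × 10^-5 / 0.00087 = 0.0962 → 9.6%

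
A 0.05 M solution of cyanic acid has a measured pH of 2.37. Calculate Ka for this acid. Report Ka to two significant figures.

Ka = 4.0 × 10^-4

[H+] = 10^(-2.37) = 4.27 × 10^-3 M
At equilibrium [HA] = 0.05 − 4.27 × 10^-3 = 4.57 × 10^-2 M
Ka = [H+][A-]/[HA] = (4.27 × 10^-3)² / 4.57 × 10^-2 = 4.0 × 10^-4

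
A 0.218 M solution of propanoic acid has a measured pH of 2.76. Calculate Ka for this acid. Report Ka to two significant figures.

Ka = 1.4 × 10^-5

[H+] = 10^(-2.76) = 1.74 × 10^-3 M
At equilibrium [HA] = 0.218 − 1.74 × 10^-3 = 2.16 × 10^-1 M
Ka = [H+][A-]/[HA] = (1.74 × 10^-3)² / 2.16 × 10^-1 = 1.4 × 10^-5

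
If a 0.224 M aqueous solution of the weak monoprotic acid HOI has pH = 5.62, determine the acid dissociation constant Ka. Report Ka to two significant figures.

[H+] = 10^(-5.62) = 2.40 × 10^-6 M
At equilibrium [HA] = 0.224 − 2.40 × 10^-6 = 2.24 × 10^-1 M
Ka = [H+][A-]/[HA] = (2.40 × 10^-6)² / 2.24 × 10^-1 = 2.6 × 10^-11

Ka = 2.6 × 10^-11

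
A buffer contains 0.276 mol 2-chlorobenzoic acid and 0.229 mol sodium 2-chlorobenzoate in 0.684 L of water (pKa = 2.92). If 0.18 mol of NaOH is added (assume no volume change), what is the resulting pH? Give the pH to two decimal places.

OH- converts ClC6H4COOH to ClC6H4COO-: ClC6H4COOH → 0.096 mol, ClC6H4COO- → 0.409 mol.
pH = pKa + log(n_ClC6H4COO-/n_ClC6H4COOH) = 2.92 + log(0.409/0.096) = 2.92 + (+0.629)

pH = 3.55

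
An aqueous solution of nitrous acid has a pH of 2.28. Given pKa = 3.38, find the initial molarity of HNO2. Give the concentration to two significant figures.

C₀ = 7.1 × 10^-2 M

[H+] = 10^(-2.28) = 5.25 × 10^-3 M = x
Ka = 10^(−3.38) = 4.17 × 10^-4
Ka = x²/(C₀ − x) ⇒ C₀ = x + x²/Ka
C₀ = 5.25 × 10^-3 + (5.25 × 10^-3)²/(4.17 × 10^-4) = 7.13 × 10^-2 M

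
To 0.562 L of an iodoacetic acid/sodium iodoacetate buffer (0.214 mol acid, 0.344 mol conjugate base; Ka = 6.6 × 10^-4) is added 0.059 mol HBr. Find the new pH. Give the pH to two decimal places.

pH = 3.20

Added H+ converts ICH2COO- to ICH2COOH: ICH2COOH → 0.273 mol, ICH2COO- → 0.285 mol.
pKa = −log(6.6 × 10^-4) = 3.180
Henderson–Hasselbalch with mole ratio 0.285/0.273: pH = 3.180 + (+0.019)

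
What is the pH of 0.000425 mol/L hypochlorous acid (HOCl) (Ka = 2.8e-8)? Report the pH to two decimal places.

HOCl ⇌ OCl- + H+
Let x = [H+] at equilibrium. Ka = x²/(0.000425 − x).
Neglecting x in the denominator: x = √(2.8 × 10^-8 × 0.000425) = 3.45 × 10^-6 M
pH = −log(3.45 × 10^-6) = 5.46

pH = 5.46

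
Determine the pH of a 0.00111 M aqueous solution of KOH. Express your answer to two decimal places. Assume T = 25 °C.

pH = 11.05

KOH is a strong base; [OH-] = 0.00111 M.
pOH = -log(0.00111) = 2.95
pH = 14.00 - 2.95 = 11.05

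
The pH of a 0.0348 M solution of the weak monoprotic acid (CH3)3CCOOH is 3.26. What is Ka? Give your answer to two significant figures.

Ka = 8.8 × 10^-6

[H+] = 10^(-3.26) = 5.50 × 10^-4 M
At equilibrium [HA] = 0.0348 − 5.50 × 10^-4 = 3.42 × 10^-2 M
Ka = [H+][A-]/[HA] = (5.50 × 10^-4)² / 3.42 × 10^-2 = 8.8 × 10^-6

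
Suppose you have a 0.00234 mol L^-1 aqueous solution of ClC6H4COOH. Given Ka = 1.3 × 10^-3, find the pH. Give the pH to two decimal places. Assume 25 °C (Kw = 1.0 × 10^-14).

ClC6H4COOH ⇌ ClC6H4COO- + H+
Ka = [H+]²/(0.00234 − [H+]) = 1.3 × 10^-3
[H+] is not negligible relative to C₀; solve [H+]² + 0.0013·[H+] − 3.04e-06 = 0.
[H+] = (−Ka + √(Ka² + 4·Ka·C₀))/2 = 1.21 × 10^-3 M
pH = −log[H+] = −log(1.21 × 10^-3) = 2.92

pH = 2.92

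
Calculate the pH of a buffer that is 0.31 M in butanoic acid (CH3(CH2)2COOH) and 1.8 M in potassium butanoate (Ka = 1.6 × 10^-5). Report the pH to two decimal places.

pKa = −log(1.6 × 10^-5) = 4.796
Henderson–Hasselbalch: pH = pKa + log([CH3(CH2)2COO-]/[CH3(CH2)2COOH]) = 4.796 + log(1.8/0.31)
pH = 4.796 + (+0.764) = 5.56

pH = 5.56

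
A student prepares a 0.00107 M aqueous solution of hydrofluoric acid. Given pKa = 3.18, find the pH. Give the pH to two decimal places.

pH = 3.24

HF ⇌ F- + H+
Ka = 10^(−3.18) = 6.61 × 10^-4
Ka = [H+]²/(0.00107 − [H+]) = 6.61 × 10^-4
Here C₀/Ka ≈ 1.62, so the small-[H+] approximation fails. Use the quadratic:
[H+] = [−0.000661 + √(0.000661² + 2.83e-06)]/2 = 5.73 × 10^-4 M
pH = −log(5.73 × 10^-4) = 3.24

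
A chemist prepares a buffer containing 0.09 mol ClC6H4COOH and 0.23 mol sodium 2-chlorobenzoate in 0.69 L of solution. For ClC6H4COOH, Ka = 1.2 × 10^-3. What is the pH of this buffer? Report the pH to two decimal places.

pKa = −log(1.2 × 10^-3) = 2.921
Henderson–Hasselbalch: pH = pKa + log([ClC6H4COO-]/[ClC6H4COOH]) = 2.921 + log(0.23/0.09)
pH = 2.921 + (+0.407) = 3.33

pH = 3.33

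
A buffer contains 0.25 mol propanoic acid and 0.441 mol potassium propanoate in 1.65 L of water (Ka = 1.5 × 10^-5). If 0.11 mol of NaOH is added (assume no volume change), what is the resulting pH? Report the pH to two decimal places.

OH- converts CH3CH2COOH to CH3CH2COO-: CH3CH2COOH → 0.14 mol, CH3CH2COO- → 0.551 mol.
pKa = −log(1.5 × 10^-5) = 4.824
Henderson–Hasselbalch with mole ratio 0.551/0.14: pH = 4.824 + (+0.595)

pH = 5.42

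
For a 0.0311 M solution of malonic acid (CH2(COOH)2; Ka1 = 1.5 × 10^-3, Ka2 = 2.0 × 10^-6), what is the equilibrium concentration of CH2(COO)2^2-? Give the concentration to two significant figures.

First ionization gives [H+] ≈ [CH2(COOH)COO-] = 6.12 × 10^-3 M.
Second step: Ka2 = [H+][CH2(COO)2^2-]/[CH2(COOH)COO-] ≈ [CH2(COO)2^2-] (since [H+] ≈ [CH2(COOH)COO-]).
So [CH2(COO)2^2-] ≈ Ka2.

2.0 × 10^-6 M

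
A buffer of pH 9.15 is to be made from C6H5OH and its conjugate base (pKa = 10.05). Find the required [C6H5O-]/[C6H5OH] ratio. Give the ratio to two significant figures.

pH = pKa + log(r) ⇒ log(r) = 9.15 − 10.05 = -0.90
r = [C6H5O-]/[C6H5OH] = 10^(-0.90) = 0.126

ratio = 0.13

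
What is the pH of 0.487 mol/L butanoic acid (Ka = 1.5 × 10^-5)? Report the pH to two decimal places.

pH = 2.57

CH3(CH2)2COOH ⇌ CH3(CH2)2COO- + H+
From the ICE table, Ka = [H+]²/(0.487 − [H+]) = 1.5 × 10^-5.
Neglecting [H+] in the denominator: [H+] = √(1.5 × 10^-5 × 0.487) = 2.70 × 10^-3 M
Check: 0.55% ionized — well under 5%, approximation valid.
pH = −log(2.70 × 10^-3) = 2.57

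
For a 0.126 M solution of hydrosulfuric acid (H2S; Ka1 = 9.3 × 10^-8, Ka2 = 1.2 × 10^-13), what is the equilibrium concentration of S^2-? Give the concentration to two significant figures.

1.2 × 10^-13 M

First ionization gives [H+] ≈ [HS-] = 1.08 × 10^-4 M.
Second step: Ka2 = [H+][S^2-]/[HS-] ≈ [S^2-] (since [H+] ≈ [HS-]).
So [S^2-] ≈ Ka2.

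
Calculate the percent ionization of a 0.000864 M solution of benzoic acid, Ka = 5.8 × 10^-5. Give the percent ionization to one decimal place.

22.8%

C6H5COOH ⇌ C6H5COO- + H+; let x = [H+] at equilibrium.
Ka = x²/(C₀ − x); solving the quadratic gives x = 1.97 × 10^-4 M.
Fraction ionized = 1.97 × 10^-4 / 0.000864 = 0.2280 → 22.8%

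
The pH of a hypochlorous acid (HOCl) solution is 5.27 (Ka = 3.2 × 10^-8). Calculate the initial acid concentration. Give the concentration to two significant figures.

[H+] = 10^(-5.27) = 5.37 × 10^-6 M = x
Ka = x²/(C₀ − x) ⇒ C₀ = x + x²/Ka
C₀ = 5.37 × 10^-6 + (5.37 × 10^-6)²/(3.2 × 10^-8) = 9.07 × 10^-4 M

C₀ = 9.1 × 10^-4 M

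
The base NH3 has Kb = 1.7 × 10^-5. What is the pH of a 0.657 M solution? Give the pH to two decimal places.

NH3 + H2O ⇌ NH4+ + OH-
Let x = [OH-] at equilibrium. Kb = x²/(0.657 − x).
Assume x ≪ 0.657: x ≈ √(1.7 × 10^-5 × 0.657) = 3.34 × 10^-3 M
pOH = −log(3.34 × 10^-3) = 2.48; pH = 14.00 − 2.48 = 11.52

pH = 11.52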